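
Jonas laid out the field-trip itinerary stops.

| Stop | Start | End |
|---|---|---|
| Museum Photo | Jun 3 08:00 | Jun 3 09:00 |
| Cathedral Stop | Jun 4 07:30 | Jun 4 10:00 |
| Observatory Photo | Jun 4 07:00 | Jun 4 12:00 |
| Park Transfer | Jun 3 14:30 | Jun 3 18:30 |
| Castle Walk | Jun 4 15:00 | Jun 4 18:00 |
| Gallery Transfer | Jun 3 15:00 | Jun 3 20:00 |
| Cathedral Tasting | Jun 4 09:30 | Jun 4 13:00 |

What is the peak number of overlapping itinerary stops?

Sort all start/end points and keep a running count:
Jun 3 08:00 start Museum Photo → 1
Jun 3 09:00 end Museum Photo → 0
Jun 3 14:30 start Park Transfer → 1
Jun 3 15:00 start Gallery Transfer → 2
Jun 3 18:30 end Park Transfer → 1
Jun 3 20:00 end Gallery Transfer → 0
Jun 4 07:00 start Observatory Photo → 1
Jun 4 07:30 start Cathedral Stop → 2
Jun 4 09:30 start Cathedral Tasting → 3
Jun 4 10:00 end Cathedral Stop → 2
Jun 4 12:00 end Observatory Photo → 1
Jun 4 13:00 end Cathedral Tasting → 0
Jun 4 15:00 start Castle Walk → 1
Jun 4 18:00 end Castle Walk → 0
Peak is 3, at Jun 4 09:30 (Cathedral Stop, Cathedral Tasting, Observatory Photo).

3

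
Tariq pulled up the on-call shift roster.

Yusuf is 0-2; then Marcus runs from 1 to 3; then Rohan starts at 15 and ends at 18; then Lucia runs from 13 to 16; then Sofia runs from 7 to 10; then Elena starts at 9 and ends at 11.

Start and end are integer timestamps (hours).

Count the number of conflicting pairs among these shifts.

3

Sorted by start: Yusuf, Marcus, Sofia, Elena, Lucia, Rohan.
Marcus starts before Yusuf ends → Yusuf and Marcus overlap.
Sofia starts after Yusuf ends; Yusuf is clear from here.
Sofia starts after Marcus ends; Marcus is clear from here.
Elena starts before Sofia ends → Sofia and Elena overlap.
Lucia starts after Sofia ends; Sofia is clear from here.
Lucia starts after Elena ends; Elena is clear from here.
Rohan starts before Lucia ends → Lucia and Rohan overlap.
Overlapping pairs: Elena & Sofia, Lucia & Rohan, Marcus & Yusuf — 3 in total.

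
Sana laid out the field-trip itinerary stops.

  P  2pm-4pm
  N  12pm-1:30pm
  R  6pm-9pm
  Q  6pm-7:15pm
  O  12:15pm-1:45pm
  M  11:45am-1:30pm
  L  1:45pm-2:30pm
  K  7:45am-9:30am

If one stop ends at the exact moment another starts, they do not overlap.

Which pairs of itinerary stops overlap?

Two intervals overlap when each starts before the other ends.
Sorted by start: K, M, N, O, L, P, Q, R.
M starts after K ends, so nothing later overlaps K either.
N starts before M ends → M and N overlap.
O starts before M ends → M and O overlap.
L starts after M ends, so nothing later overlaps M either.
O starts before N ends → N and O overlap.
L starts after N ends, so nothing later overlaps N either.
L starts exactly when O ends (back-to-back, no overlap), so nothing later overlaps O either.
P starts before L ends → L and P overlap.
Q starts after L ends, so nothing later overlaps L either.
Q starts after P ends, so nothing later overlaps P either.
R starts before Q ends → Q and R overlap.

L & P, M & N, M & O, N & O, Q & R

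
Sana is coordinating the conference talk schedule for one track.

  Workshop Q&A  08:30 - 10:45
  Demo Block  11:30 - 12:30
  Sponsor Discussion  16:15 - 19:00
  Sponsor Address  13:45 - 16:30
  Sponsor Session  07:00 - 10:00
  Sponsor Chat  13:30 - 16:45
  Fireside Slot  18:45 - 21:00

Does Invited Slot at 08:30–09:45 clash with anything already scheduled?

Sponsor Session: starts 07:00 before Invited Slot ends 09:45, and ends 10:00 after Invited Slot starts 08:30 → overlap.
Workshop Q&A: starts 08:30 before Invited Slot ends 09:45, and ends 10:45 after Invited Slot starts 08:30 → overlap.
Demo Block: starts 11:30 at or after Invited Slot ends 09:45 → clear.
Sponsor Chat: starts 13:30 at or after Invited Slot ends 09:45 → clear.
Sponsor Address: starts 13:45 at or after Invited Slot ends 09:45 → clear.
Sponsor Discussion: starts 16:15 at or after Invited Slot ends 09:45 → clear.
Fireside Slot: starts 18:45 at or after Invited Slot ends 09:45 → clear.
Invited Slot overlaps Sponsor Session, Workshop Q&A.

Yes — it overlaps Sponsor Session, Workshop Q&A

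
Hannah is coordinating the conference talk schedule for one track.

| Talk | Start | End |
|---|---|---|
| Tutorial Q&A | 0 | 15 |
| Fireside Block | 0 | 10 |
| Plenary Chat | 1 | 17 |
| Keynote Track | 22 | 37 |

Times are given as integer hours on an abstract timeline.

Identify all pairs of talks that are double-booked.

Check each pair: they overlap iff neither finishes before the other starts.
Sorted by start: Tutorial Q&A, Fireside Block, Plenary Chat, Keynote Track.
Fireside Block starts before Tutorial Q&A ends → Tutorial Q&A and Fireside Block overlap.
Plenary Chat starts before Tutorial Q&A ends → Tutorial Q&A and Plenary Chat overlap.
Keynote Track starts after Tutorial Q&A ends.
Plenary Chat starts before Fireside Block ends → Fireside Block and Plenary Chat overlap.
Keynote Track starts after Fireside Block ends.
Keynote Track starts after Plenary Chat ends.

Fireside Block & Plenary Chat, Fireside Block & Tutorial Q&A, Plenary Chat & Tutorial Q&A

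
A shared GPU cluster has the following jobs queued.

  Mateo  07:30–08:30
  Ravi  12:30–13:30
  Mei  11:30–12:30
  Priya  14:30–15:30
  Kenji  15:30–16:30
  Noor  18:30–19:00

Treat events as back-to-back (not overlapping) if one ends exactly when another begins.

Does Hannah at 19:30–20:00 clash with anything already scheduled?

No — it doesn't clash with anything

Mateo: ends 08:30 at or before Hannah starts 19:30 → clear.
Mei: ends 12:30 at or before Hannah starts 19:30 → clear.
Ravi: ends 13:30 at or before Hannah starts 19:30 → clear.
Priya: ends 15:30 at or before Hannah starts 19:30 → clear.
Kenji: ends 16:30 at or before Hannah starts 19:30 → clear.
Noor: ends 19:00 at or before Hannah starts 19:30 → clear.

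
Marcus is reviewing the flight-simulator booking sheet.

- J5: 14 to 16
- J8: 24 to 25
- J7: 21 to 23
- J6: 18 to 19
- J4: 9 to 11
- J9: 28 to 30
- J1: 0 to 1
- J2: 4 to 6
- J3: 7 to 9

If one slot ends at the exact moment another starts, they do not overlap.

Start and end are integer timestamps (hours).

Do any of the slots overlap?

No

Sorted by start: J1, J2, J3, J4, J5, J6, J7, J8, J9.
J2 starts after J1 ends; J1 is clear from here.
J3 starts after J2 ends; J2 is clear from here.
J4 starts exactly when J3 ends (back-to-back, no overlap); J3 is clear from here.
J5 starts after J4 ends; J4 is clear from here.
J6 starts after J5 ends; J5 is clear from here.
J7 starts after J6 ends; J6 is clear from here.
J8 starts after J7 ends; J7 is clear from here.
J9 starts after J8 ends.
Every pair is clear; the schedule has no overlaps.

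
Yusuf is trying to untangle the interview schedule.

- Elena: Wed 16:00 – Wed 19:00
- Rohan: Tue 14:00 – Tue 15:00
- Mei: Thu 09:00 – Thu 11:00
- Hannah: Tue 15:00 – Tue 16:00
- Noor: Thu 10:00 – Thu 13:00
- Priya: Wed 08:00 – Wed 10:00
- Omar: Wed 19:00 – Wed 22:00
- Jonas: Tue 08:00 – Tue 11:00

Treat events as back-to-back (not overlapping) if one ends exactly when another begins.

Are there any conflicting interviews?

Sorted by start: Jonas, Rohan, Hannah, Priya, Elena, Omar, Mei, Noor.
Rohan starts after Jonas ends; Jonas is clear from here.
Hannah starts exactly when Rohan ends (back-to-back, no overlap); Rohan is clear from here.
Priya starts after Hannah ends; Hannah is clear from here.
Elena starts after Priya ends; Priya is clear from here.
Omar starts exactly when Elena ends (back-to-back, no overlap); Elena is clear from here.
Mei starts after Omar ends; Omar is clear from here.
Noor starts before Mei ends → Mei and Noor overlap.
That's a conflict, so the schedule is not conflict-free.

Yes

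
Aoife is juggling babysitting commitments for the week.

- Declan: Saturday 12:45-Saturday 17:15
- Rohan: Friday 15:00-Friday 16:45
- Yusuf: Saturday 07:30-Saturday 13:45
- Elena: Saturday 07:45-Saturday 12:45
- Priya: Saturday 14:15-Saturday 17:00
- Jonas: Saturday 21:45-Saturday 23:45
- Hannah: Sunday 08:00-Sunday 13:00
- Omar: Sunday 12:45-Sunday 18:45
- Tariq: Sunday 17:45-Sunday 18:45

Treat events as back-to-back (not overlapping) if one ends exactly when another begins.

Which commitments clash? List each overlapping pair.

Sorted by start: Rohan, Yusuf, Elena, Declan, Priya, Jonas, Hannah, Omar, Tariq.
Yusuf starts after Rohan ends; Rohan is clear from here.
Elena starts before Yusuf ends → Yusuf and Elena overlap.
Declan starts before Yusuf ends → Yusuf and Declan overlap.
Priya starts after Yusuf ends; Yusuf is clear from here.
Declan starts exactly when Elena ends (back-to-back, no overlap); Elena is clear from here.
Priya starts before Declan ends → Declan and Priya overlap.
Jonas starts after Declan ends; Declan is clear from here.
Jonas starts after Priya ends; Priya is clear from here.
Hannah starts after Jonas ends; Jonas is clear from here.
Omar starts before Hannah ends → Hannah and Omar overlap.
Tariq starts after Hannah ends.
Tariq starts before Omar ends → Omar and Tariq overlap.

Declan & Priya, Declan & Yusuf, Elena & Yusuf, Hannah & Omar, Omar & Tariq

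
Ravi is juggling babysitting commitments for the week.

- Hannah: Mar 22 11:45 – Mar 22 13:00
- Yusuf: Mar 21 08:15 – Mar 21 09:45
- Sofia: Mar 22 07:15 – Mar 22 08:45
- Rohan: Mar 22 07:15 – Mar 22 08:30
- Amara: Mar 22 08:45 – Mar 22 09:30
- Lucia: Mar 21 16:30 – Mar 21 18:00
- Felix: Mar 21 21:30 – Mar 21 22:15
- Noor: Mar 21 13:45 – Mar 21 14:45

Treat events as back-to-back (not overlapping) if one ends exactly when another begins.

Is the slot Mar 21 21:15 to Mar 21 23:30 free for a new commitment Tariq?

Yusuf: ends Mar 21 09:45 at or before Tariq starts Mar 21 21:15 → clear.
Noor: ends Mar 21 14:45 at or before Tariq starts Mar 21 21:15 → clear.
Lucia: ends Mar 21 18:00 at or before Tariq starts Mar 21 21:15 → clear.
Felix: starts Mar 21 21:30 before Tariq ends Mar 21 23:30, and ends Mar 21 22:15 after Tariq starts Mar 21 21:15 → overlap.
Sofia: starts Mar 22 07:15 at or after Tariq ends Mar 21 23:30 → clear.
Rohan: starts Mar 22 07:15 at or after Tariq ends Mar 21 23:30 → clear.
Amara: starts Mar 22 08:45 at or after Tariq ends Mar 21 23:30 → clear.
Hannah: starts Mar 22 11:45 at or after Tariq ends Mar 21 23:30 → clear.
Tariq overlaps Felix.

No — it overlaps Felix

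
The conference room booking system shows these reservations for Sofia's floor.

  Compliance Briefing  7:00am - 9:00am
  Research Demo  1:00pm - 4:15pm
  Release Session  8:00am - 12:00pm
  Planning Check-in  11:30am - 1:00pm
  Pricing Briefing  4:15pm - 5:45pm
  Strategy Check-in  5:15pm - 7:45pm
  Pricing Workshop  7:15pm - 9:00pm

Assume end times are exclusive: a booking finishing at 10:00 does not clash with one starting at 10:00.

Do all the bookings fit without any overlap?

No

Sorted by start: Compliance Briefing, Release Session, Planning Check-in, Research Demo, Pricing Briefing, Strategy Check-in, Pricing Workshop.
Release Session starts before Compliance Briefing ends → Compliance Briefing and Release Session overlap.
That's a conflict, so the schedule is not conflict-free.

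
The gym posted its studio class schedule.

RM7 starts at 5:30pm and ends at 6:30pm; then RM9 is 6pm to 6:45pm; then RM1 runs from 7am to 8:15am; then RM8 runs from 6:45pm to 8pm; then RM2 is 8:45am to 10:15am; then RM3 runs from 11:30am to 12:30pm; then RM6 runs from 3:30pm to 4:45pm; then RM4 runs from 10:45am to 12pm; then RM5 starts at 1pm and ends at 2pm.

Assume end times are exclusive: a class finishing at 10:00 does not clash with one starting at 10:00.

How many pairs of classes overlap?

2

Sorted by start: RM1, RM2, RM4, RM3, RM5, RM6, RM7, RM9, RM8.
RM2 starts after RM1 ends, so nothing later overlaps RM1 either.
RM4 starts after RM2 ends, so nothing later overlaps RM2 either.
RM3 starts before RM4 ends → RM4 and RM3 overlap.
RM5 starts after RM4 ends, so nothing later overlaps RM4 either.
RM5 starts after RM3 ends, so nothing later overlaps RM3 either.
RM6 starts after RM5 ends, so nothing later overlaps RM5 either.
RM7 starts after RM6 ends, so nothing later overlaps RM6 either.
RM9 starts before RM7 ends → RM7 and RM9 overlap.
RM8 starts after RM7 ends.
RM8 starts exactly when RM9 ends (back-to-back, no overlap).
Overlapping pairs: RM3 & RM4, RM7 & RM9 — 2 in total.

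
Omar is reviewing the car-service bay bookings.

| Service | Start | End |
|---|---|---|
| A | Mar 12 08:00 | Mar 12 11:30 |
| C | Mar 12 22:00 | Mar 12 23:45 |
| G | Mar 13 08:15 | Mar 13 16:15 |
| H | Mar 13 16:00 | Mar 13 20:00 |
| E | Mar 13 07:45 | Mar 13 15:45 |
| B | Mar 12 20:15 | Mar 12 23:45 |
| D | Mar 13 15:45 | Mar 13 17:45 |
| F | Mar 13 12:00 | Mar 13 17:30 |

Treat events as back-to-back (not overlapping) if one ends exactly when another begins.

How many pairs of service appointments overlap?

9

Sorted by start: A, B, C, E, G, F, D, H.
B starts after A ends — done with A.
C starts before B ends → B and C overlap.
E starts after B ends — done with B.
E starts after C ends — done with C.
G starts before E ends → E and G overlap.
F starts before E ends → E and F overlap.
D starts exactly when E ends (back-to-back, no overlap) — done with E.
F starts before G ends → G and F overlap.
D starts before G ends → G and D overlap.
H starts before G ends → G and H overlap.
D starts before F ends → F and D overlap.
H starts before F ends → F and H overlap.
H starts before D ends → D and H overlap.
Overlapping pairs: B & C, D & F, D & G, D & H, E & F, E & G, F & G, F & H, G & H — 9 in total.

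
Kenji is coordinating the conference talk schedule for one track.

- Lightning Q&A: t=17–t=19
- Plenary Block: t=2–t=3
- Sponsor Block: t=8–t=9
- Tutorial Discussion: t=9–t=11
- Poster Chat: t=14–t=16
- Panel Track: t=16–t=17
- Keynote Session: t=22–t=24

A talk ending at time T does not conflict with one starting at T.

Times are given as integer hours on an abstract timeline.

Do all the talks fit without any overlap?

Yes

Check each pair: they overlap iff neither finishes before the other starts.
Sorted by start: Plenary Block, Sponsor Block, Tutorial Discussion, Poster Chat, Panel Track, Lightning Q&A, Keynote Session.
Sponsor Block starts after Plenary Block ends — done with Plenary Block.
Tutorial Discussion starts exactly when Sponsor Block ends (back-to-back, no overlap) — done with Sponsor Block.
Poster Chat starts after Tutorial Discussion ends — done with Tutorial Discussion.
Panel Track starts exactly when Poster Chat ends (back-to-back, no overlap) — done with Poster Chat.
Lightning Q&A starts exactly when Panel Track ends (back-to-back, no overlap) — done with Panel Track.
Keynote Session starts after Lightning Q&A ends.
Every pair is clear; the schedule has no overlaps.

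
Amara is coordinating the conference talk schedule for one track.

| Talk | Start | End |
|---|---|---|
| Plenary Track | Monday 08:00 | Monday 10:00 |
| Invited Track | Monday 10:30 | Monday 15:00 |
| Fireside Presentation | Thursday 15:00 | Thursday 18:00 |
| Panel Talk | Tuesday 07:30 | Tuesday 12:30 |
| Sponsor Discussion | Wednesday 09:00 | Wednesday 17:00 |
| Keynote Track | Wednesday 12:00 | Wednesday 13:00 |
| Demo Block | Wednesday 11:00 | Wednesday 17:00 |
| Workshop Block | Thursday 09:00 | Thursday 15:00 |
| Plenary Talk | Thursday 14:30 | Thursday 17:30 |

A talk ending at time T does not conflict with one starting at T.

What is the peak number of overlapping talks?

Walk through starts and ends in time order (an end at T is processed before a start at T):
Monday 08:00 start Plenary Track → 1
Monday 10:00 end Plenary Track → 0
Monday 10:30 start Invited Track → 1
Monday 15:00 end Invited Track → 0
Tuesday 07:30 start Panel Talk → 1
Tuesday 12:30 end Panel Talk → 0
Wednesday 09:00 start Sponsor Discussion → 1
Wednesday 11:00 start Demo Block → 2
Wednesday 12:00 start Keynote Track → 3
Wednesday 13:00 end Keynote Track → 2
Wednesday 17:00 end Demo Block → 1
Wednesday 17:00 end Sponsor Discussion → 0
Thursday 09:00 start Workshop Block → 1
Thursday 14:30 start Plenary Talk → 2
Thursday 15:00 end Workshop Block → 1
Thursday 15:00 start Fireside Presentation → 2
Thursday 17:30 end Plenary Talk → 1
Thursday 18:00 end Fireside Presentation → 0
Peak is 3, at Wednesday 12:00 (Demo Block, Keynote Track, Sponsor Discussion).

3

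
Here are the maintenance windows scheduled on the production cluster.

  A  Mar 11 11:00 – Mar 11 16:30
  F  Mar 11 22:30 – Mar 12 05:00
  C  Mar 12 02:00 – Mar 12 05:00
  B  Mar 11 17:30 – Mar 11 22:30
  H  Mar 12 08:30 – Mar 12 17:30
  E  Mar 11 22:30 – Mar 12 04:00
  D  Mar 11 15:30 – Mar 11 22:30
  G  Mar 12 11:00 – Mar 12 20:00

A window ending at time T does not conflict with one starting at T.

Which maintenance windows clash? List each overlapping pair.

A & D, B & D, C & E, C & F, E & F, G & H

Two intervals overlap when each starts before the other ends.
Sorted by start: A, D, B, E, F, C, H, G.
D starts before A ends → A and D overlap.
B starts after A ends, so nothing later overlaps A either.
B starts before D ends → D and B overlap.
E starts exactly when D ends (back-to-back, no overlap), so nothing later overlaps D either.
E starts exactly when B ends (back-to-back, no overlap), so nothing later overlaps B either.
F starts before E ends → E and F overlap.
C starts before E ends → E and C overlap.
H starts after E ends, so nothing later overlaps E either.
C starts before F ends → F and C overlap.
H starts after F ends, so nothing later overlaps F either.
H starts after C ends, so nothing later overlaps C either.
G starts before H ends → H and G overlap.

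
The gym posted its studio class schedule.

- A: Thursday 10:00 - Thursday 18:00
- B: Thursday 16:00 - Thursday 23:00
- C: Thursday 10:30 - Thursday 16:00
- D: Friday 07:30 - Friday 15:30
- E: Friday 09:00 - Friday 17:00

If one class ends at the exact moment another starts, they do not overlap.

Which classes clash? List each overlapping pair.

Sorted by start: A, C, B, D, E.
C starts before A ends → A and C overlap.
B starts before A ends → A and B overlap.
D starts after A ends, so A has no further overlaps.
B starts exactly when C ends (back-to-back, no overlap), so C has no further overlaps.
D starts after B ends, so B has no further overlaps.
E starts before D ends → D and E overlap.

A & B, A & C, D & E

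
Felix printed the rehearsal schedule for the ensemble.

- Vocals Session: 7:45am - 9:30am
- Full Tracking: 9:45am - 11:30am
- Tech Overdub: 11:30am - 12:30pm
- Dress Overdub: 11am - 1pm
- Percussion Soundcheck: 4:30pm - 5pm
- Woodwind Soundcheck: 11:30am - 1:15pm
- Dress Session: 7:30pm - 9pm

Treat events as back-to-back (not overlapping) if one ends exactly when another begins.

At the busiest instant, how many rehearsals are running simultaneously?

Sort all start/end points and keep a running count:
7:45am start Vocals Session → 1
9:30am end Vocals Session → 0
9:45am start Full Tracking → 1
11am start Dress Overdub → 2
11:30am end Full Tracking → 1
11:30am start Tech Overdub → 2
11:30am start Woodwind Soundcheck → 3
12:30pm end Tech Overdub → 2
1pm end Dress Overdub → 1
1:15pm end Woodwind Soundcheck → 0
4:30pm start Percussion Soundcheck → 1
5pm end Percussion Soundcheck → 0
7:30pm start Dress Session → 1
9pm end Dress Session → 0
Peak is 3, at 11:30am (Dress Overdub, Tech Overdub, Woodwind Soundcheck).

3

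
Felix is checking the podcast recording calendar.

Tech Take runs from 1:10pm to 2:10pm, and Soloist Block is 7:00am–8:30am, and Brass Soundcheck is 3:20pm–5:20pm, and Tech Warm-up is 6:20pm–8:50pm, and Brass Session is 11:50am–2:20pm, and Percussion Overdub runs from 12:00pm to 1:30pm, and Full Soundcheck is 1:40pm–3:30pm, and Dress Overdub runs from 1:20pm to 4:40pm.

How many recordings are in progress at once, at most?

4

Sort all start/end points and keep a running count:
7:00am start Soloist Block → 1
8:30am end Soloist Block → 0
11:50am start Brass Session → 1
12:00pm start Percussion Overdub → 2
1:10pm start Tech Take → 3
1:20pm start Dress Overdub → 4
1:30pm end Percussion Overdub → 3
1:40pm start Full Soundcheck → 4
2:10pm end Tech Take → 3
2:20pm end Brass Session → 2
3:20pm start Brass Soundcheck → 3
3:30pm end Full Soundcheck → 2
4:40pm end Dress Overdub → 1
5:20pm end Brass Soundcheck → 0
6:20pm start Tech Warm-up → 1
8:50pm end Tech Warm-up → 0
Peak is 4, at 1:20pm (Brass Session, Dress Overdub, Percussion Overdub, Tech Take).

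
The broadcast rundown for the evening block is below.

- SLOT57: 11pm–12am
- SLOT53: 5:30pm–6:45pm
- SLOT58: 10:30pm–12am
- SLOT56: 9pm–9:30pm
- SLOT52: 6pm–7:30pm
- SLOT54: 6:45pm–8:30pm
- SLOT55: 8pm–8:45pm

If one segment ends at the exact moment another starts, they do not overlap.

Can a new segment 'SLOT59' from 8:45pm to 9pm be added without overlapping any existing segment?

SLOT53: ends 6:45pm at or before SLOT59 starts 8:45pm → clear.
SLOT52: ends 7:30pm at or before SLOT59 starts 8:45pm → clear.
SLOT54: ends 8:30pm at or before SLOT59 starts 8:45pm → clear.
SLOT55: ends 8:45pm at or before SLOT59 starts 8:45pm → clear.
SLOT56: starts 9pm at or after SLOT59 ends 9pm → clear.
SLOT58: starts 10:30pm at or after SLOT59 ends 9pm → clear.
SLOT57: starts 11pm at or after SLOT59 ends 9pm → clear.

Yes — the slot is free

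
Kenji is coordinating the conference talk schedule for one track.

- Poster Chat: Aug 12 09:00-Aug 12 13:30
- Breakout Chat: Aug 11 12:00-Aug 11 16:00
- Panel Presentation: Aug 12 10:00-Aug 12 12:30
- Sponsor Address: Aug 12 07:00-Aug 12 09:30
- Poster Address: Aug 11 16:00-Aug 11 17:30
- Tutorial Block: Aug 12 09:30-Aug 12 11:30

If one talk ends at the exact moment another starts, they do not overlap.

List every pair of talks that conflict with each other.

Sorted by start: Breakout Chat, Poster Address, Sponsor Address, Poster Chat, Tutorial Block, Panel Presentation.
Poster Address starts exactly when Breakout Chat ends (back-to-back, no overlap); Breakout Chat is clear from here.
Sponsor Address starts after Poster Address ends; Poster Address is clear from here.
Poster Chat starts before Sponsor Address ends → Sponsor Address and Poster Chat overlap.
Tutorial Block starts exactly when Sponsor Address ends (back-to-back, no overlap); Sponsor Address is clear from here.
Tutorial Block starts before Poster Chat ends → Poster Chat and Tutorial Block overlap.
Panel Presentation starts before Poster Chat ends → Poster Chat and Panel Presentation overlap.
Panel Presentation starts before Tutorial Block ends → Tutorial Block and Panel Presentation overlap.

Panel Presentation & Poster Chat, Panel Presentation & Tutorial Block, Poster Chat & Sponsor Address, Poster Chat & Tutorial Block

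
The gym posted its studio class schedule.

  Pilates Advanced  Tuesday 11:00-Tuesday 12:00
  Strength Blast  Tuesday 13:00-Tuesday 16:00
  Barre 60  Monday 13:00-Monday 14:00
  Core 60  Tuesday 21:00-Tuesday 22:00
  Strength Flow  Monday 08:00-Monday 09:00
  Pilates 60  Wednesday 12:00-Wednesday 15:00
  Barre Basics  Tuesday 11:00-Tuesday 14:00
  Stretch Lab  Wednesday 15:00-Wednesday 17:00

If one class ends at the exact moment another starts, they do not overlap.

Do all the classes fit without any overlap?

No

Sorted by start: Strength Flow, Barre 60, Barre Basics, Pilates Advanced, Strength Blast, Core 60, Pilates 60, Stretch Lab.
Barre 60 starts after Strength Flow ends — done with Strength Flow.
Barre Basics starts after Barre 60 ends — done with Barre 60.
Pilates Advanced starts before Barre Basics ends → Barre Basics and Pilates Advanced overlap.
That's a conflict, so the schedule is not conflict-free.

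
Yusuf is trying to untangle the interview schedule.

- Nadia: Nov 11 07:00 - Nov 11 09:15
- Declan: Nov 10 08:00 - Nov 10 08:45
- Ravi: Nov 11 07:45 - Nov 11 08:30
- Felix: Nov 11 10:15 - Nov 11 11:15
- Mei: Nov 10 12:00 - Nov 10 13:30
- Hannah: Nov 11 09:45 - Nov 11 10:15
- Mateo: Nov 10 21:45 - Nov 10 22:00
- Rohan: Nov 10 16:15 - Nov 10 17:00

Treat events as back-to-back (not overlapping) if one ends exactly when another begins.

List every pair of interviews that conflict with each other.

Sorted by start: Declan, Mei, Rohan, Mateo, Nadia, Ravi, Hannah, Felix.
Mei starts after Declan ends — done with Declan.
Rohan starts after Mei ends — done with Mei.
Mateo starts after Rohan ends — done with Rohan.
Nadia starts after Mateo ends — done with Mateo.
Ravi starts before Nadia ends → Nadia and Ravi overlap.
Hannah starts after Nadia ends — done with Nadia.
Hannah starts after Ravi ends — done with Ravi.
Felix starts exactly when Hannah ends (back-to-back, no overlap).

Nadia & Ravi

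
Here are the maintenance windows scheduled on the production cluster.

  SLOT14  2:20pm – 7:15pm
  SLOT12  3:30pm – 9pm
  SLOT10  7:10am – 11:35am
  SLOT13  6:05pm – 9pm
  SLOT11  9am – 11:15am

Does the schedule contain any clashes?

Two intervals overlap when each starts before the other ends.
Sorted by start: SLOT10, SLOT11, SLOT14, SLOT12, SLOT13.
SLOT11 starts before SLOT10 ends → SLOT10 and SLOT11 overlap.
That's a conflict, so the schedule is not conflict-free.

Yes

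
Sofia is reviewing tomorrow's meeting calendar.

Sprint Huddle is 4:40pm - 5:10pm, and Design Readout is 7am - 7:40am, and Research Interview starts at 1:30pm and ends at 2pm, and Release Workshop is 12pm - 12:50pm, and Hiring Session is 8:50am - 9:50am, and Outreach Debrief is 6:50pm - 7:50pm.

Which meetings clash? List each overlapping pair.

Sorted by start: Design Readout, Hiring Session, Release Workshop, Research Interview, Sprint Huddle, Outreach Debrief.
Hiring Session starts after Design Readout ends, so nothing later overlaps Design Readout either.
Release Workshop starts after Hiring Session ends, so nothing later overlaps Hiring Session either.
Research Interview starts after Release Workshop ends, so nothing later overlaps Release Workshop either.
Sprint Huddle starts after Research Interview ends, so nothing later overlaps Research Interview either.
Outreach Debrief starts after Sprint Huddle ends.

none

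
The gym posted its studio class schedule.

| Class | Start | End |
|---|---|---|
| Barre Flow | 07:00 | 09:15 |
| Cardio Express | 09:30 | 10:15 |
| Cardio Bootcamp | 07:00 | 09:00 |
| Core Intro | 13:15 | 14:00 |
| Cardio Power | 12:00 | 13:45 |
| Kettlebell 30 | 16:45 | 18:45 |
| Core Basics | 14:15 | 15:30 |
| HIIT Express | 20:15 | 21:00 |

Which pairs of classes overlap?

Two intervals overlap when each starts before the other ends.
Sorted by start: Barre Flow, Cardio Bootcamp, Cardio Express, Cardio Power, Core Intro, Core Basics, Kettlebell 30, HIIT Express.
Cardio Bootcamp starts before Barre Flow ends → Barre Flow and Cardio Bootcamp overlap.
Cardio Express starts after Barre Flow ends, so nothing later overlaps Barre Flow either.
Cardio Express starts after Cardio Bootcamp ends, so nothing later overlaps Cardio Bootcamp either.
Cardio Power starts after Cardio Express ends, so nothing later overlaps Cardio Express either.
Core Intro starts before Cardio Power ends → Cardio Power and Core Intro overlap.
Core Basics starts after Cardio Power ends, so nothing later overlaps Cardio Power either.
Core Basics starts after Core Intro ends, so nothing later overlaps Core Intro either.
Kettlebell 30 starts after Core Basics ends, so nothing later overlaps Core Basics either.
HIIT Express starts after Kettlebell 30 ends.

Barre Flow & Cardio Bootcamp, Cardio Power & Core Intro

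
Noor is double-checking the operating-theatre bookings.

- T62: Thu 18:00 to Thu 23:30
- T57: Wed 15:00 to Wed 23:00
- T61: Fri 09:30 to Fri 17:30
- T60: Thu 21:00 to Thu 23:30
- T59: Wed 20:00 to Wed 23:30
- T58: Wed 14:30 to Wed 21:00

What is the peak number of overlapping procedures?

3

Sweep the timeline, counting +1 at each start and −1 at each end (ends before starts at a tie):
Wed 14:30 start T58 → 1
Wed 15:00 start T57 → 2
Wed 20:00 start T59 → 3
Wed 21:00 end T58 → 2
Wed 23:00 end T57 → 1
Wed 23:30 end T59 → 0
Thu 18:00 start T62 → 1
Thu 21:00 start T60 → 2
Thu 23:30 end T60 → 1
Thu 23:30 end T62 → 0
Fri 09:30 start T61 → 1
Fri 17:30 end T61 → 0
Peak is 3, at Wed 20:00 (T57, T58, T59).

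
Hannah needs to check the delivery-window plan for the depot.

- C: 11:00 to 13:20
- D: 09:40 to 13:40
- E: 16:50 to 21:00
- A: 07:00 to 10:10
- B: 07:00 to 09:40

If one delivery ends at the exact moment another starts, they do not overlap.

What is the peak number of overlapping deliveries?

2

Sweep the timeline, counting +1 at each start and −1 at each end (ends before starts at a tie):
07:00 start A → 1
07:00 start B → 2
09:40 end B → 1
09:40 start D → 2
10:10 end A → 1
11:00 start C → 2
13:20 end C → 1
13:40 end D → 0
16:50 start E → 1
21:00 end E → 0
Peak is 2, at 07:00 (A, B).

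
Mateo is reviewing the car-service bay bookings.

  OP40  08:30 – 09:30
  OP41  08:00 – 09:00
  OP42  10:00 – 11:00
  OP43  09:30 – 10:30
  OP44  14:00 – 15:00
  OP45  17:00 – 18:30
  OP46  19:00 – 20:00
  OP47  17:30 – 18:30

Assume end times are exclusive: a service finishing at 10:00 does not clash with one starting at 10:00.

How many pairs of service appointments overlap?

Sorted by start: OP41, OP40, OP43, OP42, OP44, OP45, OP47, OP46.
OP40 starts before OP41 ends → OP41 and OP40 overlap.
OP43 starts after OP41 ends; OP41 is clear from here.
OP43 starts exactly when OP40 ends (back-to-back, no overlap); OP40 is clear from here.
OP42 starts before OP43 ends → OP43 and OP42 overlap.
OP44 starts after OP43 ends; OP43 is clear from here.
OP44 starts after OP42 ends; OP42 is clear from here.
OP45 starts after OP44 ends; OP44 is clear from here.
OP47 starts before OP45 ends → OP45 and OP47 overlap.
OP46 starts after OP45 ends.
OP46 starts after OP47 ends.
Overlapping pairs: OP40 & OP41, OP42 & OP43, OP45 & OP47 — 3 in total.

3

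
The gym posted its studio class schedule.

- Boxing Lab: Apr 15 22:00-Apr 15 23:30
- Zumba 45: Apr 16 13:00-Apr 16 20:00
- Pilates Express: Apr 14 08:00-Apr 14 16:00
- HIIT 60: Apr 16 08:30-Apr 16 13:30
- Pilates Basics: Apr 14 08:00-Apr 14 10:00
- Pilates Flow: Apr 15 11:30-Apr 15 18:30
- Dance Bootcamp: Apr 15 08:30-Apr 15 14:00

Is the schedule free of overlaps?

No

Sorted by start: Pilates Express, Pilates Basics, Dance Bootcamp, Pilates Flow, Boxing Lab, HIIT 60, Zumba 45.
Pilates Basics starts before Pilates Express ends → Pilates Express and Pilates Basics overlap.
That's a conflict, so the schedule is not conflict-free.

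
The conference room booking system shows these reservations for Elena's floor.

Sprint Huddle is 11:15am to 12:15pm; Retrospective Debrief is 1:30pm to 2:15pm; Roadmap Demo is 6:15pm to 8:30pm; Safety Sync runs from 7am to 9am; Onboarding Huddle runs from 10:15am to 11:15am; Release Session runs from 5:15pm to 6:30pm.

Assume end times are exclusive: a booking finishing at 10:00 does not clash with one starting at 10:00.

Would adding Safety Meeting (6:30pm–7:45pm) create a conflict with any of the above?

Safety Sync: ends 9am at or before Safety Meeting starts 6:30pm → clear.
Onboarding Huddle: ends 11:15am at or before Safety Meeting starts 6:30pm → clear.
Sprint Huddle: ends 12:15pm at or before Safety Meeting starts 6:30pm → clear.
Retrospective Debrief: ends 2:15pm at or before Safety Meeting starts 6:30pm → clear.
Release Session: ends 6:30pm at or before Safety Meeting starts 6:30pm → clear.
Roadmap Demo: starts 6:15pm before Safety Meeting ends 7:45pm, and ends 8:30pm after Safety Meeting starts 6:30pm → overlap.
Safety Meeting overlaps Roadmap Demo.

Yes — it overlaps Roadmap Demo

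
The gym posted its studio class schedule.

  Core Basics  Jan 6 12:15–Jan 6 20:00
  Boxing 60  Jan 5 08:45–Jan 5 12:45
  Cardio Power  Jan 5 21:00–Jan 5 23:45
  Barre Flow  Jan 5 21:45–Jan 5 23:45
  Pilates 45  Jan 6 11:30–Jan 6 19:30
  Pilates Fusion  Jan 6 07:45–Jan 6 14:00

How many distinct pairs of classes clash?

4

Sorted by start: Boxing 60, Cardio Power, Barre Flow, Pilates Fusion, Pilates 45, Core Basics.
Cardio Power starts after Boxing 60 ends, so Boxing 60 has no further overlaps.
Barre Flow starts before Cardio Power ends → Cardio Power and Barre Flow overlap.
Pilates Fusion starts after Cardio Power ends, so Cardio Power has no further overlaps.
Pilates Fusion starts after Barre Flow ends, so Barre Flow has no further overlaps.
Pilates 45 starts before Pilates Fusion ends → Pilates Fusion and Pilates 45 overlap.
Core Basics starts before Pilates Fusion ends → Pilates Fusion and Core Basics overlap.
Core Basics starts before Pilates 45 ends → Pilates 45 and Core Basics overlap.
Overlapping pairs: Barre Flow & Cardio Power, Core Basics & Pilates 45, Core Basics & Pilates Fusion, Pilates 45 & Pilates Fusion — 4 in total.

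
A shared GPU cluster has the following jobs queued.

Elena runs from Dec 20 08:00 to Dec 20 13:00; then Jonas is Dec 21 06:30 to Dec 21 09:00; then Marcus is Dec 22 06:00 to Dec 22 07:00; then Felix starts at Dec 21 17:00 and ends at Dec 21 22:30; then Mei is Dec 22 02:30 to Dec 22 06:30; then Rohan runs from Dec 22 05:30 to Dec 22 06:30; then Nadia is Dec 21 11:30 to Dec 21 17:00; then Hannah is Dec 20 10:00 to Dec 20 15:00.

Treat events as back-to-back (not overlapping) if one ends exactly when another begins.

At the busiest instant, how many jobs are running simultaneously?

3

Walk through starts and ends in time order (an end at T is processed before a start at T):
Dec 20 08:00 start Elena → 1
Dec 20 10:00 start Hannah → 2
Dec 20 13:00 end Elena → 1
Dec 20 15:00 end Hannah → 0
Dec 21 06:30 start Jonas → 1
Dec 21 09:00 end Jonas → 0
Dec 21 11:30 start Nadia → 1
Dec 21 17:00 end Nadia → 0
Dec 21 17:00 start Felix → 1
Dec 21 22:30 end Felix → 0
Dec 22 02:30 start Mei → 1
Dec 22 05:30 start Rohan → 2
Dec 22 06:00 start Marcus → 3
Dec 22 06:30 end Mei → 2
Dec 22 06:30 end Rohan → 1
Dec 22 07:00 end Marcus → 0
Peak is 3, at Dec 22 06:00 (Marcus, Mei, Rohan).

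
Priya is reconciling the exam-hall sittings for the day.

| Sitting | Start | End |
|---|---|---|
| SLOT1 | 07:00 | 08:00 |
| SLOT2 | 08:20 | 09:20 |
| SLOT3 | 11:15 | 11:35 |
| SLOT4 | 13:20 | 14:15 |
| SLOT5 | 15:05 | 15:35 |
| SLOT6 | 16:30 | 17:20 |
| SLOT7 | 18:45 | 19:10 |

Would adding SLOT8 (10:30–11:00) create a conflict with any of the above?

SLOT1: ends 08:00 at or before SLOT8 starts 10:30 → clear.
SLOT2: ends 09:20 at or before SLOT8 starts 10:30 → clear.
SLOT3: starts 11:15 at or after SLOT8 ends 11:00 → clear.
SLOT4: starts 13:20 at or after SLOT8 ends 11:00 → clear.
SLOT5: starts 15:05 at or after SLOT8 ends 11:00 → clear.
SLOT6: starts 16:30 at or after SLOT8 ends 11:00 → clear.
SLOT7: starts 18:45 at or after SLOT8 ends 11:00 → clear.

No — it doesn't clash with anything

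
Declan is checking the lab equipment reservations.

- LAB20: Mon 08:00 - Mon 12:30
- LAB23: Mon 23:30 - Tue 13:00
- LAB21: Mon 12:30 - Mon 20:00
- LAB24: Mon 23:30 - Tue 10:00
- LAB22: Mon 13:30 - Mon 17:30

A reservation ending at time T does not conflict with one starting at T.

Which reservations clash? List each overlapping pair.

LAB21 & LAB22, LAB23 & LAB24

Check each pair: they overlap iff neither finishes before the other starts.
Sorted by start: LAB20, LAB21, LAB22, LAB23, LAB24.
LAB21 starts exactly when LAB20 ends (back-to-back, no overlap); LAB20 is clear from here.
LAB22 starts before LAB21 ends → LAB21 and LAB22 overlap.
LAB23 starts after LAB21 ends; LAB21 is clear from here.
LAB23 starts after LAB22 ends; LAB22 is clear from here.
LAB24 starts before LAB23 ends → LAB23 and LAB24 overlap.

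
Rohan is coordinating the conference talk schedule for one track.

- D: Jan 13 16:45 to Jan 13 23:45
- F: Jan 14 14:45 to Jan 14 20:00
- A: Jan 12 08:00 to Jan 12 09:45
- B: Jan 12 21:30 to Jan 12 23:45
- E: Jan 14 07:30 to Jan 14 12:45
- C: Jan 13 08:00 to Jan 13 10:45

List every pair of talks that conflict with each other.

no overlapping pairs

Sorted by start: A, B, C, D, E, F.
B starts after A ends; A is clear from here.
C starts after B ends; B is clear from here.
D starts after C ends; C is clear from here.
E starts after D ends; D is clear from here.
F starts after E ends.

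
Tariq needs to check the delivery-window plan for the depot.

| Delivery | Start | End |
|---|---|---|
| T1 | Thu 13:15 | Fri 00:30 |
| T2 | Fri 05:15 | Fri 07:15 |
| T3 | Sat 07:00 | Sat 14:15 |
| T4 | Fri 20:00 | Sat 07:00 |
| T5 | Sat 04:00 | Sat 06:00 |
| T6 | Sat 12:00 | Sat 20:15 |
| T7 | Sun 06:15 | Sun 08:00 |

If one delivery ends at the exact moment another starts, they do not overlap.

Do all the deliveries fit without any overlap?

No

Sorted by start: T1, T2, T4, T5, T3, T6, T7.
T2 starts after T1 ends — done with T1.
T4 starts after T2 ends — done with T2.
T5 starts before T4 ends → T4 and T5 overlap.
That's a conflict, so the schedule is not conflict-free.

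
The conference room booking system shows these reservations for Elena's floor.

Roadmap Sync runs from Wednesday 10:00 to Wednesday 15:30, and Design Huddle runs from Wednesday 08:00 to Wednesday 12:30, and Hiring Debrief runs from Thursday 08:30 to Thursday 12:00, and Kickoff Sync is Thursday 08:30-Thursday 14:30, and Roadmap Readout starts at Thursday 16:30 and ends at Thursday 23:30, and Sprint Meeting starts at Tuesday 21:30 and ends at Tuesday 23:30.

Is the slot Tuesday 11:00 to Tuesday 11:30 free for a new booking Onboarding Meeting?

Yes — the slot is free

Sprint Meeting: starts Tuesday 21:30 at or after Onboarding Meeting ends Tuesday 11:30 → clear.
Design Huddle: starts Wednesday 08:00 at or after Onboarding Meeting ends Tuesday 11:30 → clear.
Roadmap Sync: starts Wednesday 10:00 at or after Onboarding Meeting ends Tuesday 11:30 → clear.
Kickoff Sync: starts Thursday 08:30 at or after Onboarding Meeting ends Tuesday 11:30 → clear.
Hiring Debrief: starts Thursday 08:30 at or after Onboarding Meeting ends Tuesday 11:30 → clear.
Roadmap Readout: starts Thursday 16:30 at or after Onboarding Meeting ends Tuesday 11:30 → clear.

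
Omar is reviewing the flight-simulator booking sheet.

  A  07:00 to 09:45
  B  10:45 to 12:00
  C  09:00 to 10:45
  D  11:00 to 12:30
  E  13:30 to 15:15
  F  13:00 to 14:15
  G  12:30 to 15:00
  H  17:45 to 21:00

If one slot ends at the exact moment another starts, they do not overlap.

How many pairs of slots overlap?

Check each pair: they overlap iff neither finishes before the other starts.
Sorted by start: A, C, B, D, G, F, E, H.
C starts before A ends → A and C overlap.
B starts after A ends; A is clear from here.
B starts exactly when C ends (back-to-back, no overlap); C is clear from here.
D starts before B ends → B and D overlap.
G starts after B ends; B is clear from here.
G starts exactly when D ends (back-to-back, no overlap); D is clear from here.
F starts before G ends → G and F overlap.
E starts before G ends → G and E overlap.
H starts after G ends.
E starts before F ends → F and E overlap.
H starts after F ends.
H starts after E ends.
Overlapping pairs: A & C, B & D, E & F, E & G, F & G — 5 in total.

5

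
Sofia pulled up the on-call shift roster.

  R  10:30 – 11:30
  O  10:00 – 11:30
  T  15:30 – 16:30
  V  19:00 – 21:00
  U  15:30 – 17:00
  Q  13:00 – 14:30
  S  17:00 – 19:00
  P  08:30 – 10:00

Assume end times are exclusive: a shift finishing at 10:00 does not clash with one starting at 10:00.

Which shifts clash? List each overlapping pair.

Sorted by start: P, O, R, Q, T, U, S, V.
O starts exactly when P ends (back-to-back, no overlap) — done with P.
R starts before O ends → O and R overlap.
Q starts after O ends — done with O.
Q starts after R ends — done with R.
T starts after Q ends — done with Q.
U starts before T ends → T and U overlap.
S starts after T ends — done with T.
S starts exactly when U ends (back-to-back, no overlap) — done with U.
V starts exactly when S ends (back-to-back, no overlap).

O & R, T & U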